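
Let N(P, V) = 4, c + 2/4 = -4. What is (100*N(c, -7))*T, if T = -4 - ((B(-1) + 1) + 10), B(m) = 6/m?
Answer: -3600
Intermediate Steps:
c = -9/2 (c = -½ - 4 = -9/2 ≈ -4.5000)
T = -9 (T = -4 - ((6/(-1) + 1) + 10) = -4 - ((6*(-1) + 1) + 10) = -4 - ((-6 + 1) + 10) = -4 - (-5 + 10) = -4 - 1*5 = -4 - 5 = -9)
(100*N(c, -7))*T = (100*4)*(-9) = 400*(-9) = -3600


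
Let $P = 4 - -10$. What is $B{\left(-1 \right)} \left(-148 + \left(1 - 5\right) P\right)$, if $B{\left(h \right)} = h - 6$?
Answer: $1428$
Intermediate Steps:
$B{\left(h \right)} = -6 + h$ ($B{\left(h \right)} = h - 6 = -6 + h$)
$P = 14$ ($P = 4 + 10 = 14$)
$B{\left(-1 \right)} \left(-148 + \left(1 - 5\right) P\right) = \left(-6 - 1\right) \left(-148 + \left(1 - 5\right) 14\right) = - 7 \left(-148 - 56\right) = \left(-7\right) \left(-204\right) = 1428$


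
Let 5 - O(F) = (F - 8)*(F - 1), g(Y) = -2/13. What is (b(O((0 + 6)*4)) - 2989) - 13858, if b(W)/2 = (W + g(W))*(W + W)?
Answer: 6635881/13 ≈ 5.1045e+5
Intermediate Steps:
g(Y) = -2/13 (g(Y) = -2*1/13 = -2/13)
O(F) = 5 - (-1 + F)*(-8 + F) (O(F) = 5 - (F - 8)*(F - 1) = 5 - (-8 + F)*(-1 + F) = 5 - (-1 + F)*(-8 + F))
b(W) = 4*W*(-2/13 + W) (b(W) = 2*((W - 2/13)*(W + W)) = 2*((-2/13 + W)*(2*W)) = 2*(2*W*(-2/13 + W)) = 4*W*(-2/13 + W))
(b(O((0 + 6)*4)) - 2989) - 13858 = (4*(-3 - ((0 + 6)*4)² + 9*((0 + 6)*4))*(-2 + 13*(-3 - ((0 + 6)*4)² + 9*((0 + 6)*4)))/13 - 2989) - 13858 = (4*(-3 - (6*4)² + 9*(6*4))*(-2 + 13*(-3 - (6*4)² + 9*(6*4)))/13 - 2989) - 13858 = (4*(-3 - 1*24² + 9*24)*(-2 + 13*(-3 - 1*24² + 9*24))/13 - 2989) - 13858 = (4*(-3 - 1*576 + 216)*(-2 + 13*(-3 - 1*576 + 216))/13 - 2989) - 13858 = (4*(-3 - 576 + 216)*(-2 + 13*(-3 - 576 + 216))/13 - 2989) - 13858 = ((4/13)*(-363)*(-2 + 13*(-363)) - 2989) - 13858 = ((4/13)*(-363)*(-2 - 4719) - 2989) - 13858 = ((4/13)*(-363)*(-4721) - 2989) - 13858 = (6854892/13 - 2989) - 13858 = 6816035/13 - 13858 = 6635881/13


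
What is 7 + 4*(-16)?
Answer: -57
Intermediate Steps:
7 + 4*(-16) = 7 - 64 = -57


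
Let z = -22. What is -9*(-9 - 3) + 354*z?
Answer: -7680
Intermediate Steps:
-9*(-9 - 3) + 354*z = -9*(-9 - 3) + 354*(-22) = -9*(-12) - 7788 = 108 - 7788 = -7680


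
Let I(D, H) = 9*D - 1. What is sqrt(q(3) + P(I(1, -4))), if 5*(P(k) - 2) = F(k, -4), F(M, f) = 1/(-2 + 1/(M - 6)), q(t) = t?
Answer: sqrt(1095)/15 ≈ 2.2061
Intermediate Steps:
I(D, H) = -1 + 9*D
F(M, f) = 1/(-2 + 1/(-6 + M))
P(k) = 2 + (6 - k)/(5*(-13 + 2*k)) (P(k) = 2 + ((6 - k)/(-13 + 2*k))/5 = 2 + (6 - k)/(5*(-13 + 2*k)))
sqrt(q(3) + P(I(1, -4))) = sqrt(3 + (-124 + 19*(-1 + 9*1))/(5*(-13 + 2*(-1 + 9*1)))) = sqrt(3 + (-124 + 19*(-1 + 9))/(5*(-13 + 2*(-1 + 9)))) = sqrt(3 + (-124 + 19*8)/(5*(-13 + 2*8))) = sqrt(3 + (-124 + 152)/(5*(-13 + 16))) = sqrt(3 + (1/5)*28/3) = sqrt(3 + (1/5)*(1/3)*28) = sqrt(3 + 28/15) = sqrt(73/15) = sqrt(1095)/15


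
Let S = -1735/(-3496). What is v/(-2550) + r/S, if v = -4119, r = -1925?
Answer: -1143589569/294950 ≈ -3877.2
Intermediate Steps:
S = 1735/3496 (S = -1735*(-1/3496) = 1735/3496 ≈ 0.49628)
v/(-2550) + r/S = -4119/(-2550) - 1925/1735/3496 = -4119*(-1/2550) - 1925*3496/1735 = 1373/850 - 1345960/347 = -1143589569/294950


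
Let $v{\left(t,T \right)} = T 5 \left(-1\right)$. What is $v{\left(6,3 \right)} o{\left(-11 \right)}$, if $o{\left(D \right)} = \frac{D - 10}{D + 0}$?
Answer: $- \frac{315}{11} \approx -28.636$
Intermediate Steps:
$o{\left(D \right)} = \frac{-10 + D}{D}$
$v{\left(t,T \right)} = - 5 T$ ($v{\left(t,T \right)} = T \left(-5\right) = - 5 T$)
$v{\left(6,3 \right)} o{\left(-11 \right)} = \left(-5\right) 3 \frac{-10 - 11}{-11} = - 15 \left(\left(- \frac{1}{11}\right) \left(-21\right)\right) = \left(-15\right) \frac{21}{11} = - \frac{315}{11}$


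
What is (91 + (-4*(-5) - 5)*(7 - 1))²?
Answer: 32761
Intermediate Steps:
(91 + (-4*(-5) - 5)*(7 - 1))² = (91 + (20 - 5)*6)² = (91 + 15*6)² = (91 + 90)² = 181² = 32761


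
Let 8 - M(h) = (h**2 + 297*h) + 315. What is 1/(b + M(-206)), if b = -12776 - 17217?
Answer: -1/11554 ≈ -8.6550e-5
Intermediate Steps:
M(h) = -307 - h**2 - 297*h (M(h) = 8 - ((h**2 + 297*h) + 315) = 8 - (315 + h**2 + 297*h) = 8 + (-315 - h**2 - 297*h) = -307 - h**2 - 297*h)
b = -29993
1/(b + M(-206)) = 1/(-29993 + (-307 - 1*(-206)**2 - 297*(-206))) = 1/(-29993 + (-307 - 1*42436 + 61182)) = 1/(-29993 + (-307 - 42436 + 61182)) = 1/(-29993 + 18439) = 1/(-11554) = -1/11554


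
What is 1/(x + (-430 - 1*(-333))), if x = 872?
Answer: 1/775 ≈ 0.0012903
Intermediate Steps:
1/(x + (-430 - 1*(-333))) = 1/(872 + (-430 - 1*(-333))) = 1/(872 + (-430 + 333)) = 1/(872 - 97) = 1/775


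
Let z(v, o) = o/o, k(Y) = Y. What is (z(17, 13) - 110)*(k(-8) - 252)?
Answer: 28340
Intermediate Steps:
z(v, o) = 1
(z(17, 13) - 110)*(k(-8) - 252) = (1 - 110)*(-8 - 252) = -109*(-260) = 28340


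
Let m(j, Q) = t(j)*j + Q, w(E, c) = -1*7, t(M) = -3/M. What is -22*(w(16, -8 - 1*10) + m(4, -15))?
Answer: 550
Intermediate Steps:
w(E, c) = -7
m(j, Q) = -3 + Q (m(j, Q) = (-3/j)*j + Q = -3 + Q)
-22*(w(16, -8 - 1*10) + m(4, -15)) = -22*(-7 + (-3 - 15)) = -22*(-7 - 18) = -22*(-25) = 550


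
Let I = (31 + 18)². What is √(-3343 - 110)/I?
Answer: I*√3453/2401 ≈ 0.024474*I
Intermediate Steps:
I = 2401 (I = 49² = 2401)
√(-3343 - 110)/I = √(-3343 - 110)/2401 = √(-3453)*(1/2401) = (I*√3453)*(1/2401) = I*√3453/2401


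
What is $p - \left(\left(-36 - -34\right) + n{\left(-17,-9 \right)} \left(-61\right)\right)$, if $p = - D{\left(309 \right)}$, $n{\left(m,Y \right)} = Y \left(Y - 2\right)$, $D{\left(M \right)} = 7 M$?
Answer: $3878$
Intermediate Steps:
$n{\left(m,Y \right)} = Y \left(-2 + Y\right)$
$p = -2163$ ($p = - 7 \cdot 309 = \left(-1\right) 2163 = -2163$)
$p - \left(\left(-36 - -34\right) + n{\left(-17,-9 \right)} \left(-61\right)\right) = -2163 - \left(\left(-36 - -34\right) + - 9 \left(-2 - 9\right) \left(-61\right)\right) = -2163 - \left(\left(-36 + 34\right) + \left(-9\right) \left(-11\right) \left(-61\right)\right) = -2163 - \left(-2 + 99 \left(-61\right)\right) = -2163 - \left(-2 - 6039\right) = -2163 - -6041 = -2163 + 6041 = 3878$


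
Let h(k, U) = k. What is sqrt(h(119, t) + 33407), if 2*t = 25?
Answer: sqrt(33526) ≈ 183.10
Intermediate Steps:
t = 25/2 (t = (1/2)*25 = 25/2 ≈ 12.500)
sqrt(h(119, t) + 33407) = sqrt(119 + 33407) = sqrt(33526)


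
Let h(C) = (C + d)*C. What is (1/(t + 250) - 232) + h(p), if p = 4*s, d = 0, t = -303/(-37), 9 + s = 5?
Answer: 229309/9553 ≈ 24.004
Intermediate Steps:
s = -4 (s = -9 + 5 = -4)
t = 303/37 (t = -303*(-1/37) = 303/37 ≈ 8.1892)
p = -16 (p = 4*(-4) = -16)
h(C) = C² (h(C) = (C + 0)*C = C*C = C²)
(1/(t + 250) - 232) + h(p) = (1/(303/37 + 250) - 232) + (-16)² = (1/(9553/37) - 232) + 256 = (37/9553 - 232) + 256 = -2216259/9553 + 256 = 229309/9553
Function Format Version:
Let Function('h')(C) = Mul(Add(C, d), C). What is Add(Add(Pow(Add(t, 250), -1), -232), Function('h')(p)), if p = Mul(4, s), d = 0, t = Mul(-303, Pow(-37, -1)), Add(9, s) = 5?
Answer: Rational(229309, 9553) ≈ 24.004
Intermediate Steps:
s = -4 (s = Add(-9, 5) = -4)
t = Rational(303, 37) (t = Mul(-303, Rational(-1, 37)) = Rational(303, 37) ≈ 8.1892)
p = -16 (p = Mul(4, -4) = -16)
Function('h')(C) = Pow(C, 2) (Function('h')(C) = Mul(Add(C, 0), C) = Mul(C, C) = Pow(C, 2))
Add(Add(Pow(Add(t, 250), -1), -232), Function('h')(p)) = Add(Add(Pow(Add(Rational(303, 37), 250), -1), -232), Pow(-16, 2)) = Add(Add(Pow(Rational(9553, 37), -1), -232), 256) = Add(Add(Rational(37, 9553), -232), 256) = Add(Rational(-2216259, 9553), 256) = Rational(229309, 9553)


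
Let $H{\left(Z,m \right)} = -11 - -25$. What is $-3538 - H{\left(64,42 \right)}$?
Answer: $-3552$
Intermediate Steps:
$H{\left(Z,m \right)} = 14$ ($H{\left(Z,m \right)} = -11 + 25 = 14$)
$-3538 - H{\left(64,42 \right)} = -3538 - 14 = -3552$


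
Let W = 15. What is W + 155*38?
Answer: 5905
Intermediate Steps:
W + 155*38 = 15 + 155*38 = 15 + 5890 = 5905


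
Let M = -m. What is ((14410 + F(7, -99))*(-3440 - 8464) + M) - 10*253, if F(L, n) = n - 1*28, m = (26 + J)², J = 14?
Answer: -170028962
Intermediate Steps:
m = 1600 (m = (26 + 14)² = 40² = 1600)
F(L, n) = -28 + n (F(L, n) = n - 28 = -28 + n)
M = -1600 (M = -1*1600 = -1600)
((14410 + F(7, -99))*(-3440 - 8464) + M) - 10*253 = ((14410 + (-28 - 99))*(-3440 - 8464) - 1600) - 10*253 = ((14410 - 127)*(-11904) - 1600) - 2530 = (14283*(-11904) - 1600) - 2530 = (-170024832 - 1600) - 2530 = -170026432 - 2530 = -170028962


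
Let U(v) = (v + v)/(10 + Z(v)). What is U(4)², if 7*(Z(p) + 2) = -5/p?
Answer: 50176/47961 ≈ 1.0462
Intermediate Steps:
Z(p) = -2 - 5/(7*p) (Z(p) = -2 + (-5/p)/7 = -2 - 5/(7*p))
U(v) = 2*v/(8 - 5/(7*v)) (U(v) = (v + v)/(10 + (-2 - 5/(7*v))) = (2*v)/(8 - 5/(7*v)) = 2*v/(8 - 5/(7*v)))
U(4)² = (14*4²/(-5 + 56*4))² = (14*16/(-5 + 224))² = (14*16/219)² = (14*16*(1/219))² = (224/219)² = 50176/47961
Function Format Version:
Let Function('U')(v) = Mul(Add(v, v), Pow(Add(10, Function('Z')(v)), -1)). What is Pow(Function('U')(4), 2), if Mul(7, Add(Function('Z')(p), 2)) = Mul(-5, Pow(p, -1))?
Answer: Rational(50176, 47961) ≈ 1.0462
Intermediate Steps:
Function('Z')(p) = Add(-2, Mul(Rational(-5, 7), Pow(p, -1))) (Function('Z')(p) = Add(-2, Mul(Rational(1, 7), Mul(-5, Pow(p, -1)))) = Add(-2, Mul(Rational(-5, 7), Pow(p, -1))))
Function('U')(v) = Mul(2, v, Pow(Add(8, Mul(Rational(-5, 7), Pow(v, -1))), -1)) (Function('U')(v) = Mul(Add(v, v), Pow(Add(10, Add(-2, Mul(Rational(-5, 7), Pow(v, -1)))), -1)) = Mul(Mul(2, v), Pow(Add(8, Mul(Rational(-5, 7), Pow(v, -1))), -1)) = Mul(2, v, Pow(Add(8, Mul(Rational(-5, 7), Pow(v, -1))), -1)))
Pow(Function('U')(4), 2) = Pow(Mul(14, Pow(4, 2), Pow(Add(-5, Mul(56, 4)), -1)), 2) = Pow(Mul(14, 16, Pow(Add(-5, 224), -1)), 2) = Pow(Mul(14, 16, Pow(219, -1)), 2) = Pow(Mul(14, 16, Rational(1, 219)), 2) = Pow(Rational(224, 219), 2) = Rational(50176, 47961)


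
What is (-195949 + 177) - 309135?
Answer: -504907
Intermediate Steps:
(-195949 + 177) - 309135 = -195772 - 309135 = -504907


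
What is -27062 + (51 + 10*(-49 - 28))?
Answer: -27781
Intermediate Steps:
-27062 + (51 + 10*(-49 - 28)) = -27062 + (51 + 10*(-77)) = -27062 + (51 - 770) = -27062 - 719 = -27781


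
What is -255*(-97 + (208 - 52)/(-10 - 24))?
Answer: 25905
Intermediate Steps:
-255*(-97 + (208 - 52)/(-10 - 24)) = -255*(-97 + 156/(-34)) = -255*(-97 + 156*(-1/34)) = -255*(-97 - 78/17) = -255*(-1727/17) = 25905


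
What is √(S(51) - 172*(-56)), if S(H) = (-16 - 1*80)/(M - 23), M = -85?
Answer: 2*√21674/3 ≈ 98.147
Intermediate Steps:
S(H) = 8/9 (S(H) = (-16 - 1*80)/(-85 - 23) = (-16 - 80)/(-108) = -96*(-1/108) = 8/9)
√(S(51) - 172*(-56)) = √(8/9 - 172*(-56)) = √(8/9 + 9632) = √(86696/9) = 2*√21674/3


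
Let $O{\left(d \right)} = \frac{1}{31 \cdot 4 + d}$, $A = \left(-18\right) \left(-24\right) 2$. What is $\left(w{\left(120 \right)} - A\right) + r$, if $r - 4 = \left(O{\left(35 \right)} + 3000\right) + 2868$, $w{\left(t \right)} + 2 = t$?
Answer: $\frac{815035}{159} \approx 5126.0$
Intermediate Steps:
$w{\left(t \right)} = -2 + t$
$A = 864$ ($A = 432 \cdot 2 = 864$)
$O{\left(d \right)} = \frac{1}{124 + d}$
$r = \frac{933649}{159}$ ($r = 4 + \left(\left(\frac{1}{124 + 35} + 3000\right) + 2868\right) = 4 + \left(\left(\frac{1}{159} + 3000\right) + 2868\right) = 4 + \left(\frac{477001}{159} + 2868\right) = 4 + \frac{933013}{159} = \frac{933649}{159} \approx 5872.0$)
$\left(w{\left(120 \right)} - A\right) + r = \left(\left(-2 + 120\right) - 864\right) + \frac{933649}{159} = \left(118 - 864\right) + \frac{933649}{159} = -746 + \frac{933649}{159} = \frac{815035}{159}$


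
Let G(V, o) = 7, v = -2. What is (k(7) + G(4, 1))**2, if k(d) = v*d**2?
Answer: 8281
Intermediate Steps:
k(d) = -2*d**2
(k(7) + G(4, 1))**2 = (-2*7**2 + 7)**2 = (-2*49 + 7)**2 = (-98 + 7)**2 = (-91)**2 = 8281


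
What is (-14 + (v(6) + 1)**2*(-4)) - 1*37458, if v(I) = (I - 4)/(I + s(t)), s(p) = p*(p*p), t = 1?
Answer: -1836452/49 ≈ -37479.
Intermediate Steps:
s(p) = p**3 (s(p) = p*p**2 = p**3)
v(I) = (-4 + I)/(1 + I) (v(I) = (I - 4)/(I + 1**3) = (-4 + I)/(I + 1) = (-4 + I)/(1 + I))
(-14 + (v(6) + 1)**2*(-4)) - 1*37458 = (-14 + ((-4 + 6)/(1 + 6) + 1)**2*(-4)) - 1*37458 = (-14 + (2/7 + 1)**2*(-4)) - 37458 = (-14 + (9/7)**2*(-4)) - 37458 = (-14 + (81/49)*(-4)) - 37458 = (-14 - 324/49) - 37458 = -1010/49 - 37458 = -1836452/49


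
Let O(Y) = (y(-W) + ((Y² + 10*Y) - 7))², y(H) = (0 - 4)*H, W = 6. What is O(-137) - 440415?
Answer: 302876641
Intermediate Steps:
y(H) = -4*H
O(Y) = (17 + Y² + 10*Y)² (O(Y) = (-(-4)*6 + ((Y² + 10*Y) - 7))² = (-4*(-6) + (-7 + Y² + 10*Y))² = (24 + (-7 + Y² + 10*Y))² = (17 + Y² + 10*Y)²)
O(-137) - 440415 = (17 + (-137)² + 10*(-137))² - 440415 = (17 + 18769 - 1370)² - 440415 = 17416² - 440415 = 303317056 - 440415 = 302876641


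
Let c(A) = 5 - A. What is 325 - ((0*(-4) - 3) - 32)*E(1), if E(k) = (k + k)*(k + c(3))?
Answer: 535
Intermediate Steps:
E(k) = 2*k*(2 + k) (E(k) = (k + k)*(k + (5 - 1*3)) = (2*k)*(k + (5 - 3)) = (2*k)*(k + 2) = (2*k)*(2 + k) = 2*k*(2 + k))
325 - ((0*(-4) - 3) - 32)*E(1) = 325 - ((0*(-4) - 3) - 32)*2*1*(2 + 1) = 325 - ((0 - 3) - 32)*2*1*3 = 325 - (-3 - 32)*6 = 325 - (-35)*6 = 325 - 1*(-210) = 325 + 210 = 535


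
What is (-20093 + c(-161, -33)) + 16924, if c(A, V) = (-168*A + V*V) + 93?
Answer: 25061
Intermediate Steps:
c(A, V) = 93 + V² - 168*A (c(A, V) = (-168*A + V²) + 93 = (V² - 168*A) + 93 = 93 + V² - 168*A)
(-20093 + c(-161, -33)) + 16924 = (-20093 + (93 + (-33)² - 168*(-161))) + 16924 = (-20093 + (93 + 1089 + 27048)) + 16924 = (-20093 + 28230) + 16924 = 8137 + 16924 = 25061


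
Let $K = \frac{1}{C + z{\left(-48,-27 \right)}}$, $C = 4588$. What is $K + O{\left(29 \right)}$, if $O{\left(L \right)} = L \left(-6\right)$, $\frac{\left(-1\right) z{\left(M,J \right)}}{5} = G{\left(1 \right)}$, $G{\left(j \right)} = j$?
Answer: $- \frac{797441}{4583} \approx -174.0$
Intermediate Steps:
$z{\left(M,J \right)} = -5$ ($z{\left(M,J \right)} = \left(-5\right) 1 = -5$)
$O{\left(L \right)} = - 6 L$
$K = \frac{1}{4583}$ ($K = \frac{1}{4588 - 5} = \frac{1}{4583} \approx 0.0002182$)
$K + O{\left(29 \right)} = \frac{1}{4583} - 174 = - \frac{797441}{4583}$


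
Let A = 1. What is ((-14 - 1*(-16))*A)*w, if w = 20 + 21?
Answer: 82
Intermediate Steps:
w = 41
((-14 - 1*(-16))*A)*w = ((-14 - 1*(-16))*1)*41 = ((-14 + 16)*1)*41 = (2*1)*41 = 2*41 = 82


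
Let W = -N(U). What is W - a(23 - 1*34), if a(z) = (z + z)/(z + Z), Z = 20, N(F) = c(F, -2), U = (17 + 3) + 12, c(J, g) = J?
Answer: -266/9 ≈ -29.556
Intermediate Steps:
U = 32 (U = 20 + 12 = 32)
N(F) = F
a(z) = 2*z/(20 + z) (a(z) = (z + z)/(z + 20) = (2*z)/(20 + z) = 2*z/(20 + z))
W = -32 (W = -1*32 = -32)
W - a(23 - 1*34) = -32 - 2*(23 - 1*34)/(20 + (23 - 1*34)) = -32 - 2*(23 - 34)/(20 + (23 - 34)) = -32 - 2*(-11)/(20 - 11) = -32 - 2*(-11)/9 = -32 - 1*(-22/9) = -32 + 22/9 = -266/9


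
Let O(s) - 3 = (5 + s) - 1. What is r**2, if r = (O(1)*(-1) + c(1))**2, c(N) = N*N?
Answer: 2401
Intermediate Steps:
O(s) = 7 + s (O(s) = 3 + ((5 + s) - 1) = 3 + (4 + s) = 7 + s)
c(N) = N**2
r = 49 (r = ((7 + 1)*(-1) + 1**2)**2 = (8*(-1) + 1)**2 = (-8 + 1)**2 = (-7)**2 = 49)
r**2 = 49**2 = 2401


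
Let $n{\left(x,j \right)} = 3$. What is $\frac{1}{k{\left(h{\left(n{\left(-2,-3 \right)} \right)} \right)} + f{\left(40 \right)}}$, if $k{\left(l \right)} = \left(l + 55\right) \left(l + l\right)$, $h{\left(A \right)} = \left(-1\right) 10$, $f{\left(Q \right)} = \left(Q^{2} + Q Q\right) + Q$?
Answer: $\frac{1}{2340} \approx 0.00042735$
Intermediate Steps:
$f{\left(Q \right)} = Q + 2 Q^{2}$ ($f{\left(Q \right)} = \left(Q^{2} + Q^{2}\right) + Q = 2 Q^{2} + Q = Q + 2 Q^{2}$)
$h{\left(A \right)} = -10$
$k{\left(l \right)} = 2 l \left(55 + l\right)$ ($k{\left(l \right)} = \left(55 + l\right) 2 l = 2 l \left(55 + l\right)$)
$\frac{1}{k{\left(h{\left(n{\left(-2,-3 \right)} \right)} \right)} + f{\left(40 \right)}} = \frac{1}{2 \left(-10\right) \left(55 - 10\right) + 40 \left(1 + 2 \cdot 40\right)} = \frac{1}{2 \left(-10\right) 45 + 40 \left(1 + 80\right)} = \frac{1}{-900 + 40 \cdot 81} = \frac{1}{-900 + 3240} = \frac{1}{2340}$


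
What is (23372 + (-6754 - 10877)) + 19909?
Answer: 25650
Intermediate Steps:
(23372 + (-6754 - 10877)) + 19909 = (23372 - 17631) + 19909 = 5741 + 19909 = 25650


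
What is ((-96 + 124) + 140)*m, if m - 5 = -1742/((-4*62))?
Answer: 62622/31 ≈ 2020.1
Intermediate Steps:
m = 1491/124 (m = 5 - 1742/((-4*62)) = 5 - 1742/(-248) = 5 - 1742*(-1/248) = 5 + 871/124 = 1491/124 ≈ 12.024)
((-96 + 124) + 140)*m = ((-96 + 124) + 140)*(1491/124) = (28 + 140)*(1491/124) = 168*(1491/124) = 62622/31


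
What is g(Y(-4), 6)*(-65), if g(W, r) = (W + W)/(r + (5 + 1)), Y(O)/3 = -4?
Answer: 130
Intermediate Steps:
Y(O) = -12 (Y(O) = 3*(-4) = -12)
g(W, r) = 2*W/(6 + r) (g(W, r) = (2*W)/(r + 6) = (2*W)/(6 + r) = 2*W/(6 + r))
g(Y(-4), 6)*(-65) = (2*(-12)/(6 + 6))*(-65) = (2*(-12)/12)*(-65) = (2*(-12)*(1/12))*(-65) = -2*(-65) = 130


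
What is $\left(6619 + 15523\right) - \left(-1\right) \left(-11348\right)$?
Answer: $10794$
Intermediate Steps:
$\left(6619 + 15523\right) - \left(-1\right) \left(-11348\right) = 22142 - 11348 = 10794$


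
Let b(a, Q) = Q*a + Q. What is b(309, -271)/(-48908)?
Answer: 42005/24454 ≈ 1.7177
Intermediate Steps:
b(a, Q) = Q + Q*a
b(309, -271)/(-48908) = -271*(1 + 309)/(-48908) = -271*310*(-1/48908) = -84010*(-1/48908) = 42005/24454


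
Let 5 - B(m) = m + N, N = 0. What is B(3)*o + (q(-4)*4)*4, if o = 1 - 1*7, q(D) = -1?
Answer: -28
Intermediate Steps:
B(m) = 5 - m (B(m) = 5 - (m + 0) = 5 - m)
o = -6 (o = 1 - 7 = -6)
B(3)*o + (q(-4)*4)*4 = (5 - 1*3)*(-6) - 1*4*4 = (5 - 3)*(-6) - 4*4 = 2*(-6) - 16 = -12 - 16 = -28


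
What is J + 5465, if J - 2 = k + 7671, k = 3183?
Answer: 16321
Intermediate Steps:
J = 10856 (J = 2 + (3183 + 7671) = 2 + 10854 = 10856)
J + 5465 = 10856 + 5465 = 16321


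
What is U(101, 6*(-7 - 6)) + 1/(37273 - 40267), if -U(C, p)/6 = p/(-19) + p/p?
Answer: -1742527/56886 ≈ -30.632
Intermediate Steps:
U(C, p) = -6 + 6*p/19 (U(C, p) = -6*(p/(-19) + p/p) = -6*(p*(-1/19) + 1) = -6*(-p/19 + 1) = -6*(1 - p/19) = -6 + 6*p/19)
U(101, 6*(-7 - 6)) + 1/(37273 - 40267) = (-6 + 6*(6*(-7 - 6))/19) + 1/(37273 - 40267) = (-6 + 6*(6*(-13))/19) + 1/(-2994) = (-6 + (6/19)*(-78)) - 1/2994 = (-6 - 468/19) - 1/2994 = -582/19 - 1/2994 = -1742527/56886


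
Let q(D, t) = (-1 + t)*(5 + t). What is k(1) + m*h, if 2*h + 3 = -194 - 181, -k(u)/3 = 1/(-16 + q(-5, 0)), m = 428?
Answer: -566243/7 ≈ -80892.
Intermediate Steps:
k(u) = 1/7 (k(u) = -3/(-16 + (-5 + 0**2 + 4*0)) = -3/(-16 + (-5 + 0 + 0)) = -3/(-16 - 5) = -3/(-21) = -3*(-1/21) = 1/7)
h = -189 (h = -3/2 + (-194 - 181)/2 = -3/2 + (1/2)*(-375) = -3/2 - 375/2 = -189)
k(1) + m*h = 1/7 + 428*(-189) = 1/7 - 80892 = -566243/7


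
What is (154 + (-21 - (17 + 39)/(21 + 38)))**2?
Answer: 60699681/3481 ≈ 17437.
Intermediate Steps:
(154 + (-21 - (17 + 39)/(21 + 38)))**2 = (154 + (-21 - 56/59))**2 = (154 - 1295/59)**2 = (7791/59)**2 = 60699681/3481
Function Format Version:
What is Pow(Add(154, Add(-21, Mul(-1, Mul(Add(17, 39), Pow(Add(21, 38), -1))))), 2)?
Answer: Rational(60699681, 3481) ≈ 17437.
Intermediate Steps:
Pow(Add(154, Add(-21, Mul(-1, Mul(Add(17, 39), Pow(Add(21, 38), -1))))), 2) = Pow(Add(154, Add(-21, Mul(-1, Mul(56, Pow(59, -1))))), 2) = Pow(Add(154, Add(-21, Mul(-1, Mul(56, Rational(1, 59))))), 2) = Pow(Add(154, Add(-21, Mul(-1, Rational(56, 59)))), 2) = Pow(Add(154, Add(-21, Rational(-56, 59))), 2) = Pow(Add(154, Rational(-1295, 59)), 2) = Pow(Rational(7791, 59), 2) = Rational(60699681, 3481)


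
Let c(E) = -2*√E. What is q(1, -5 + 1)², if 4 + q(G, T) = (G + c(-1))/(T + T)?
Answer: 1085/64 - 33*I/16 ≈ 16.953 - 2.0625*I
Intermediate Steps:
q(G, T) = -4 + (G - 2*I)/(2*T) (q(G, T) = -4 + (G - 2*I)/(T + T) = -4 + (G - 2*I)/((2*T)) = -4 + (G - 2*I)*(1/(2*T)) = -4 + (G - 2*I)/(2*T))
q(1, -5 + 1)² = (((½)*1 - I - 4*(-5 + 1))/(-5 + 1))² = ((½ - I - 4*(-4))/(-4))² = (-(½ - I + 16)/4)² = (-(33/2 - I)/4)² = (-33/8 + I/4)²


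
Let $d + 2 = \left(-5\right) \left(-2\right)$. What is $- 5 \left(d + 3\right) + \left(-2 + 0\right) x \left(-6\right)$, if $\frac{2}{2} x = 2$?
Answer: $-31$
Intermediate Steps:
$x = 2$
$d = 8$ ($d = -2 - -10 = -2 + 10 = 8$)
$- 5 \left(d + 3\right) + \left(-2 + 0\right) x \left(-6\right) = - 5 \left(8 + 3\right) + \left(-2 + 0\right) 2 \left(-6\right) = \left(-5\right) 11 + \left(-2\right) 2 \left(-6\right) = -55 - -24 = -55 + 24 = -31$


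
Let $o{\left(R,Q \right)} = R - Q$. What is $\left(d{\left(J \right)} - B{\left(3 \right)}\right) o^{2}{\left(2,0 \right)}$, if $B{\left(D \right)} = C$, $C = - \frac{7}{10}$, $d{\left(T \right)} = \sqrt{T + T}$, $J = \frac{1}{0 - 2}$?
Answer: $\frac{14}{5} + 4 i \approx 2.8 + 4.0 i$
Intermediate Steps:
$J = - \frac{1}{2}$ ($J = \frac{1}{-2} = - \frac{1}{2} \approx -0.5$)
$d{\left(T \right)} = \sqrt{2} \sqrt{T}$ ($d{\left(T \right)} = \sqrt{2 T} = \sqrt{2} \sqrt{T}$)
$C = - \frac{7}{10}$ ($C = \left(-7\right) \frac{1}{10} = - \frac{7}{10} \approx -0.7$)
$B{\left(D \right)} = - \frac{7}{10}$
$\left(d{\left(J \right)} - B{\left(3 \right)}\right) o^{2}{\left(2,0 \right)} = \left(\sqrt{2} \sqrt{- \frac{1}{2}} - - \frac{7}{10}\right) \left(2 - 0\right)^{2} = \left(\sqrt{2} \frac{i \sqrt{2}}{2} + \frac{7}{10}\right) \left(2 + 0\right)^{2} = \left(i + \frac{7}{10}\right) 2^{2} = \left(\frac{7}{10} + i\right) 4 = \frac{14}{5} + 4 i$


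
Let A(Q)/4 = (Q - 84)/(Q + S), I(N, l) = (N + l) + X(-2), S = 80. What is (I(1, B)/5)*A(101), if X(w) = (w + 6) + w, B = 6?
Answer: 612/905 ≈ 0.67624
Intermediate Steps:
X(w) = 6 + 2*w (X(w) = (6 + w) + w = 6 + 2*w)
I(N, l) = 2 + N + l (I(N, l) = (N + l) + (6 + 2*(-2)) = (N + l) + (6 - 4) = (N + l) + 2 = 2 + N + l)
A(Q) = 4*(-84 + Q)/(80 + Q) (A(Q) = 4*((Q - 84)/(Q + 80)) = 4*((-84 + Q)/(80 + Q)) = 4*(-84 + Q)/(80 + Q))
(I(1, B)/5)*A(101) = ((2 + 1 + 6)/5)*(4*(-84 + 101)/(80 + 101)) = (9*(1/5))*(4*17/181) = 9*(4*(1/181)*17)/5 = (9/5)*(68/181) = 612/905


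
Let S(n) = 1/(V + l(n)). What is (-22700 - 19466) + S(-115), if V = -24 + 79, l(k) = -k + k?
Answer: -2319129/55 ≈ -42166.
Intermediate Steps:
l(k) = 0
V = 55
S(n) = 1/55 (S(n) = 1/(55 + 0) = 1/55)
(-22700 - 19466) + S(-115) = (-22700 - 19466) + 1/55 = -42166 + 1/55 = -2319129/55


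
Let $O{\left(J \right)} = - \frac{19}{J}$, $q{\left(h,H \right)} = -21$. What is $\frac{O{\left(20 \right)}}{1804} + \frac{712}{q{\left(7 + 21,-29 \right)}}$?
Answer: $- \frac{25689359}{757680} \approx -33.905$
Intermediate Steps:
$\frac{O{\left(20 \right)}}{1804} + \frac{712}{q{\left(7 + 21,-29 \right)}} = \frac{\left(-19\right) \frac{1}{20}}{1804} + \frac{712}{-21} = \left(-19\right) \frac{1}{20} \cdot \frac{1}{1804} + 712 \left(- \frac{1}{21}\right) = \left(- \frac{19}{20}\right) \frac{1}{1804} - \frac{712}{21} = - \frac{19}{36080} - \frac{712}{21} = - \frac{25689359}{757680}$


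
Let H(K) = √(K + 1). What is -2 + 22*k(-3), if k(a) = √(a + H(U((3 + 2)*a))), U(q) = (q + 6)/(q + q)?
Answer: -2 + 11*I*√(300 - 10*√130)/5 ≈ -2.0 + 30.003*I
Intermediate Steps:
U(q) = (6 + q)/(2*q) (U(q) = (6 + q)/((2*q)) = (6 + q)*(1/(2*q)) = (6 + q)/(2*q))
H(K) = √(1 + K)
k(a) = √(a + √(1 + (6 + 5*a)/(10*a))) (k(a) = √(a + √(1 + (6 + (3 + 2)*a)/(2*(((3 + 2)*a))))) = √(a + √(1 + (6 + 5*a)/(2*((5*a))))) = √(a + √(1 + (1/(5*a))*(6 + 5*a)/2)) = √(a + √(1 + (6 + 5*a)/(10*a))))
-2 + 22*k(-3) = -2 + 22*(√(100*(-3) + 10*√30*√(5 + 2/(-3)))/10) = -2 + 22*(√(-300 + 10*√30*√(5 + 2*(-⅓)))/10) = -2 + 22*(√(-300 + 10*√30*√(5 - ⅔))/10) = -2 + 22*(√(-300 + 10*√30*√(13/3))/10) = -2 + 22*(√(-300 + 10*√30*(√39/3))/10) = -2 + 22*(√(-300 + 10*√130)/10) = -2 + 11*√(-300 + 10*√130)/5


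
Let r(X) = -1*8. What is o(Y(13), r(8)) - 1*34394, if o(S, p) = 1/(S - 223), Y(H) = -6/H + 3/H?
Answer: -99811401/2902 ≈ -34394.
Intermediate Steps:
Y(H) = -3/H
r(X) = -8
o(S, p) = 1/(-223 + S)
o(Y(13), r(8)) - 1*34394 = 1/(-223 - 3/13) - 1*34394 = 1/(-223 - 3*1/13) - 34394 = 1/(-223 - 3/13) - 34394 = 1/(-2902/13) - 34394 = -13/2902 - 34394 = -99811401/2902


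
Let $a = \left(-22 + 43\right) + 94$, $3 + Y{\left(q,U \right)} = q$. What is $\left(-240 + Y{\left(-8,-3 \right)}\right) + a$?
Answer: $-136$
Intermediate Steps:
$Y{\left(q,U \right)} = -3 + q$
$a = 115$ ($a = 21 + 94 = 115$)
$\left(-240 + Y{\left(-8,-3 \right)}\right) + a = \left(-240 - 11\right) + 115 = -251 + 115 = -136$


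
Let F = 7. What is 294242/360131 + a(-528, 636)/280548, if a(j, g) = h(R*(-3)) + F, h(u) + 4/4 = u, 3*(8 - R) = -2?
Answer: 20635450499/25258507947 ≈ 0.81697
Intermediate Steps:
R = 26/3 (R = 8 - 1/3*(-2) = 8 + 2/3 = 26/3 ≈ 8.6667)
h(u) = -1 + u
a(j, g) = -20 (a(j, g) = (-1 + (26/3)*(-3)) + 7 = (-1 - 26) + 7 = -27 + 7 = -20)
294242/360131 + a(-528, 636)/280548 = 294242/360131 - 20/280548 = 294242*(1/360131) - 20*1/280548 = 294242/360131 - 5/70137 = 20635450499/25258507947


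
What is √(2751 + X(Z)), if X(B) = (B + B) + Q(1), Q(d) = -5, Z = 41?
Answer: 2*√707 ≈ 53.179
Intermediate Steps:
X(B) = -5 + 2*B (X(B) = (B + B) - 5 = 2*B - 5 = -5 + 2*B)
√(2751 + X(Z)) = √(2751 + (-5 + 2*41)) = √(2751 + (-5 + 82)) = √(2751 + 77) = √2828 = 2*√707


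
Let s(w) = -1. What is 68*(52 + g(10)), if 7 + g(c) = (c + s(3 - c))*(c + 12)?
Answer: 16524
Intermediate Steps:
g(c) = -7 + (-1 + c)*(12 + c) (g(c) = -7 + (c - 1)*(c + 12) = -7 + (-1 + c)*(12 + c))
68*(52 + g(10)) = 68*(52 + (-19 + 10**2 + 11*10)) = 68*(52 + (-19 + 100 + 110)) = 68*(52 + 191) = 68*243 = 16524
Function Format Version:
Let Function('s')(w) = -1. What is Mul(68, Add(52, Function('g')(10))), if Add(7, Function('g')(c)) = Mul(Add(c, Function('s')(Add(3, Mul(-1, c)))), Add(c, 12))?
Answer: 16524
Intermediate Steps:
Function('g')(c) = Add(-7, Mul(Add(-1, c), Add(12, c))) (Function('g')(c) = Add(-7, Mul(Add(c, -1), Add(c, 12))) = Add(-7, Mul(Add(-1, c), Add(12, c))))
Mul(68, Add(52, Function('g')(10))) = Mul(68, Add(52, Add(-19, Pow(10, 2), Mul(11, 10)))) = Mul(68, Add(52, Add(-19, 100, 110))) = Mul(68, Add(52, 191)) = Mul(68, 243) = 16524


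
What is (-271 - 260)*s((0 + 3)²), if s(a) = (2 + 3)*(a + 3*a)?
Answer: -95580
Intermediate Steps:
s(a) = 20*a (s(a) = 5*(4*a) = 20*a)
(-271 - 260)*s((0 + 3)²) = (-271 - 260)*(20*(0 + 3)²) = -10620*3² = -10620*9 = -531*180 = -95580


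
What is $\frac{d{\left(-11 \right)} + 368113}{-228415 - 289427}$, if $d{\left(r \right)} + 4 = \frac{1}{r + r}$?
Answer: $- \frac{8098397}{11392524} \approx -0.71085$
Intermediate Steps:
$d{\left(r \right)} = -4 + \frac{1}{2 r}$ ($d{\left(r \right)} = -4 + \frac{1}{r + r} = -4 + \frac{1}{2 r}$)
$\frac{d{\left(-11 \right)} + 368113}{-228415 - 289427} = \frac{\left(-4 + \frac{1}{2 \left(-11\right)}\right) + 368113}{-228415 - 289427} = \frac{\left(-4 + \frac{1}{2} \left(- \frac{1}{11}\right)\right) + 368113}{-517842} = \left(\left(-4 - \frac{1}{22}\right) + 368113\right) \left(- \frac{1}{517842}\right) = \left(- \frac{89}{22} + 368113\right) \left(- \frac{1}{517842}\right) = \frac{8098397}{22} \left(- \frac{1}{517842}\right) = - \frac{8098397}{11392524}$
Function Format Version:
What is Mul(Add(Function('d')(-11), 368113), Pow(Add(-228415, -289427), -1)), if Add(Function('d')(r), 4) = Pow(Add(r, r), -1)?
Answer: Rational(-8098397, 11392524) ≈ -0.71085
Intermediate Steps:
Function('d')(r) = Add(-4, Mul(Rational(1, 2), Pow(r, -1))) (Function('d')(r) = Add(-4, Pow(Add(r, r), -1)) = Add(-4, Pow(Mul(2, r), -1)) = Add(-4, Mul(Rational(1, 2), Pow(r, -1))))
Mul(Add(Function('d')(-11), 368113), Pow(Add(-228415, -289427), -1)) = Mul(Add(Add(-4, Mul(Rational(1, 2), Pow(-11, -1))), 368113), Pow(Add(-228415, -289427), -1)) = Mul(Add(Add(-4, Mul(Rational(1, 2), Rational(-1, 11))), 368113), Pow(-517842, -1)) = Mul(Add(Add(-4, Rational(-1, 22)), 368113), Rational(-1, 517842)) = Mul(Add(Rational(-89, 22), 368113), Rational(-1, 517842)) = Mul(Rational(8098397, 22), Rational(-1, 517842)) = Rational(-8098397, 11392524)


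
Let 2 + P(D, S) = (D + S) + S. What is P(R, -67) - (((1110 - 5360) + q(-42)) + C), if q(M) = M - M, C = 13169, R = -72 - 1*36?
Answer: -9163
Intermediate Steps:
R = -108 (R = -72 - 36 = -108)
P(D, S) = -2 + D + 2*S (P(D, S) = -2 + ((D + S) + S) = -2 + (D + 2*S) = -2 + D + 2*S)
q(M) = 0
P(R, -67) - (((1110 - 5360) + q(-42)) + C) = (-2 - 108 + 2*(-67)) - (((1110 - 5360) + 0) + 13169) = (-2 - 108 - 134) - ((-4250 + 0) + 13169) = -244 - (-4250 + 13169) = -244 - 1*8919 = -244 - 8919 = -9163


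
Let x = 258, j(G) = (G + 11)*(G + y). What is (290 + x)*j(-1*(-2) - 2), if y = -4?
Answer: -24112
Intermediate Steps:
j(G) = (-4 + G)*(11 + G) (j(G) = (G + 11)*(G - 4) = (11 + G)*(-4 + G) = (-4 + G)*(11 + G))
(290 + x)*j(-1*(-2) - 2) = (290 + 258)*(-44 + (-1*(-2) - 2)² + 7*(-1*(-2) - 2)) = 548*(-44 + (2 - 2)² + 7*(2 - 2)) = 548*(-44 + 0² + 7*0) = 548*(-44 + 0 + 0) = 548*(-44) = -24112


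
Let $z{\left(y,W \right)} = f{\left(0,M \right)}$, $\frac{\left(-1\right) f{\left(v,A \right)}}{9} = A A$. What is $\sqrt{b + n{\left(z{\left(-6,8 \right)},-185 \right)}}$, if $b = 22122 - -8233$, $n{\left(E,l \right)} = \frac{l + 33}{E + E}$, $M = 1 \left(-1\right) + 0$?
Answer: $\frac{\sqrt{273271}}{3} \approx 174.25$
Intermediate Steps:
$M = -1$ ($M = -1 + 0 = -1$)
$f{\left(v,A \right)} = - 9 A^{2}$ ($f{\left(v,A \right)} = - 9 A A = - 9 A^{2}$)
$z{\left(y,W \right)} = -9$ ($z{\left(y,W \right)} = - 9 \left(-1\right)^{2} = \left(-9\right) 1 = -9$)
$n{\left(E,l \right)} = \frac{33 + l}{2 E}$
$b = 30355$ ($b = 22122 + 8233 = 30355$)
$\sqrt{b + n{\left(z{\left(-6,8 \right)},-185 \right)}} = \sqrt{30355 + \frac{33 - 185}{2 \left(-9\right)}} = \sqrt{30355 + \frac{1}{2} \left(- \frac{1}{9}\right) \left(-152\right)} = \sqrt{30355 + \frac{76}{9}} = \sqrt{\frac{273271}{9}} = \frac{\sqrt{273271}}{3}$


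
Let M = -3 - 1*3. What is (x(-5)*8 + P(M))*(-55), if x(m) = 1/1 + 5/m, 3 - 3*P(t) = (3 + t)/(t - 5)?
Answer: -50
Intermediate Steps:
M = -6 (M = -3 - 3 = -6)
P(t) = 1 - (3 + t)/(3*(-5 + t)) (P(t) = 1 - (3 + t)/(3*(t - 5)) = 1 - (3 + t)/(3*(-5 + t)))
x(m) = 1 + 5/m (x(m) = 1*1 + 5/m = 1 + 5/m)
(x(-5)*8 + P(M))*(-55) = (((5 - 5)/(-5))*8 + 2*(-9 - 6)/(3*(-5 - 6)))*(-55) = (-⅕*0*8 + (⅔)*(-15)/(-11))*(-55) = (0*8 + (⅔)*(-1/11)*(-15))*(-55) = (0 + 10/11)*(-55) = (10/11)*(-55) = -50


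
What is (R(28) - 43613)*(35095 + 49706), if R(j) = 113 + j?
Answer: -3686469072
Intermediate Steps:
(R(28) - 43613)*(35095 + 49706) = ((113 + 28) - 43613)*(35095 + 49706) = (141 - 43613)*84801 = -43472*84801 = -3686469072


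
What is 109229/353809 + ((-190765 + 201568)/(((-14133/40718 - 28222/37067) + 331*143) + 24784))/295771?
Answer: 3516406812159585032924567/11390146726073453615874205 ≈ 0.30872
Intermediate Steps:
109229/353809 + ((-190765 + 201568)/(((-14133/40718 - 28222/37067) + 331*143) + 24784))/295771 = 109229*(1/353809) + (10803/(((-14133*1/40718 - 28222*1/37067) + 47333) + 24784))*(1/295771) = 109229/353809 + (10803/(((-14133/40718 - 28222/37067) + 47333) + 24784))*(1/295771) = 109229/353809 + (10803/((-1673011307/1509294106 + 47333) + 24784))*(1/295771) = 109229/353809 + (10803/(71437744907991/1509294106 + 24784))*(1/295771) = 109229/353809 + (10803/(108844090031095/1509294106))*(1/295771) = 109229/353809 + (10803*(1509294106/108844090031095))*(1/295771) = 109229/353809 + (16304904227118/108844090031095)*(1/295771) = 109229/353809 + 16304904227118/32192925352586999245 = 3516406812159585032924567/11390146726073453615874205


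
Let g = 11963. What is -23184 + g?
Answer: -11221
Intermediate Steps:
-23184 + g = -23184 + 11963 = -11221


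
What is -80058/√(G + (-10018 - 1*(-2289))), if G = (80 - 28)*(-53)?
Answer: 26686*I*√1165/1165 ≈ 781.84*I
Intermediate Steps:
G = -2756 (G = 52*(-53) = -2756)
-80058/√(G + (-10018 - 1*(-2289))) = -80058/√(-2756 + (-10018 - 1*(-2289))) = -80058/√(-2756 + (-10018 + 2289)) = -80058/√(-2756 - 7729) = -80058*(-I*√1165/3495) = -(-26686)*I*√1165/1165 = 26686*I*√1165/1165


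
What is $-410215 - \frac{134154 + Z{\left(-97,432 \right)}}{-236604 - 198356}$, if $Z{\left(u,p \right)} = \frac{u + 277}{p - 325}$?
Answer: $- \frac{9545843550071}{23270360} \approx -4.1021 \cdot 10^{5}$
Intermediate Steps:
$Z{\left(u,p \right)} = \frac{277 + u}{-325 + p}$
$-410215 - \frac{134154 + Z{\left(-97,432 \right)}}{-236604 - 198356} = -410215 - \frac{134154 + \frac{277 - 97}{-325 + 432}}{-236604 - 198356} = -410215 - \frac{134154 + \frac{1}{107} \cdot 180}{-434960} = -410215 - \left(134154 + \frac{1}{107} \cdot 180\right) \left(- \frac{1}{434960}\right) = -410215 - \left(134154 + \frac{180}{107}\right) \left(- \frac{1}{434960}\right) = -410215 - \frac{14354658}{107} \left(- \frac{1}{434960}\right) = -410215 - - \frac{7177329}{23270360} = -410215 + \frac{7177329}{23270360} = - \frac{9545843550071}{23270360}$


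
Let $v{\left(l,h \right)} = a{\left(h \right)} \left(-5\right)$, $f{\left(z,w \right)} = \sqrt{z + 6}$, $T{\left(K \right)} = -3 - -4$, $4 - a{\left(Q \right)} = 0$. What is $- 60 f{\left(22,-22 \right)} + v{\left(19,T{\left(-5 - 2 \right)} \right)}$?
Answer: $-20 - 120 \sqrt{7} \approx -337.49$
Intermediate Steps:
$a{\left(Q \right)} = 4$ ($a{\left(Q \right)} = 4 - 0 = 4 + 0 = 4$)
$T{\left(K \right)} = 1$ ($T{\left(K \right)} = -3 + 4 = 1$)
$f{\left(z,w \right)} = \sqrt{6 + z}$
$v{\left(l,h \right)} = -20$ ($v{\left(l,h \right)} = 4 \left(-5\right) = -20$)
$- 60 f{\left(22,-22 \right)} + v{\left(19,T{\left(-5 - 2 \right)} \right)} = - 60 \sqrt{6 + 22} - 20 = - 60 \sqrt{28} - 20 = - 60 \cdot 2 \sqrt{7} - 20 = - 120 \sqrt{7} - 20 = -20 - 120 \sqrt{7}$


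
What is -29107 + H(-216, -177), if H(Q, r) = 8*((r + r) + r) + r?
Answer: -33532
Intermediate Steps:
H(Q, r) = 25*r (H(Q, r) = 8*(2*r + r) + r = 8*(3*r) + r = 24*r + r = 25*r)
-29107 + H(-216, -177) = -29107 + 25*(-177) = -29107 - 4425 = -33532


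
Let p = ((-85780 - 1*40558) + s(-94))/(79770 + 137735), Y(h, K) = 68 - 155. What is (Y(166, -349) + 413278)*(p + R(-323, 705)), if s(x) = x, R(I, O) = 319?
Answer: 28616643032633/217505 ≈ 1.3157e+8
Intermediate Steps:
Y(h, K) = -87
p = -126432/217505 (p = ((-85780 - 1*40558) - 94)/(79770 + 137735) = ((-85780 - 40558) - 94)/217505 = (-126338 - 94)*(1/217505) = -126432*1/217505 = -126432/217505 ≈ -0.58128)
(Y(166, -349) + 413278)*(p + R(-323, 705)) = (-87 + 413278)*(-126432/217505 + 319) = 413191*(69257663/217505) = 28616643032633/217505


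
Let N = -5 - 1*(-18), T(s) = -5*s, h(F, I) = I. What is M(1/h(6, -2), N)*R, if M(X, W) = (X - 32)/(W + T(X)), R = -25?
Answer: 1625/31 ≈ 52.419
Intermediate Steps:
N = 13 (N = -5 + 18 = 13)
M(X, W) = (-32 + X)/(W - 5*X) (M(X, W) = (X - 32)/(W - 5*X) = (-32 + X)/(W - 5*X))
M(1/h(6, -2), N)*R = ((-32 + 1/(-2))/(13 - 5/(-2)))*(-25) = ((-32 - ½)/(13 - 5*(-½)))*(-25) = (-65/2/(13 + 5/2))*(-25) = (-65/2/(31/2))*(-25) = ((2/31)*(-65/2))*(-25) = -65/31*(-25) = 1625/31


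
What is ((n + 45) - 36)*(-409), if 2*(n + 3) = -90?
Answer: 15951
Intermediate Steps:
n = -48 (n = -3 + (1/2)*(-90) = -3 - 45 = -48)
((n + 45) - 36)*(-409) = ((-48 + 45) - 36)*(-409) = (-3 - 36)*(-409) = -39*(-409) = 15951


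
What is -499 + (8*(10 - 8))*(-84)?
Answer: -1843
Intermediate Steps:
-499 + (8*(10 - 8))*(-84) = -499 + (8*2)*(-84) = -499 + 16*(-84) = -499 - 1344 = -1843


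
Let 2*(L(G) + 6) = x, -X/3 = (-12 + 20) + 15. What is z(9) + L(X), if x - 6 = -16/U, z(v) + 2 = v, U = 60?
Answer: 58/15 ≈ 3.8667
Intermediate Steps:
z(v) = -2 + v
X = -69 (X = -3*((-12 + 20) + 15) = -3*(8 + 15) = -3*23 = -69)
x = 86/15 (x = 6 - 16/60 = 6 - 16*1/60 = 6 - 4/15 = 86/15 ≈ 5.7333)
L(G) = -47/15 (L(G) = -6 + (½)*(86/15) = -6 + 43/15 = -47/15)
z(9) + L(X) = (-2 + 9) - 47/15 = 7 - 47/15 = 58/15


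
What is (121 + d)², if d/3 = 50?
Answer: 73441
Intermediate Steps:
d = 150 (d = 3*50 = 150)
(121 + d)² = (121 + 150)² = 271² = 73441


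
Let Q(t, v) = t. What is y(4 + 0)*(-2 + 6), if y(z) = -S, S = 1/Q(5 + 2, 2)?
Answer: -4/7 ≈ -0.57143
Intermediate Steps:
S = ⅐ (S = 1/(5 + 2) = 1/7 = ⅐ ≈ 0.14286)
y(z) = -⅐ (y(z) = -1*⅐ = -⅐)
y(4 + 0)*(-2 + 6) = -(-2 + 6)/7 = -⅐*4 = -4/7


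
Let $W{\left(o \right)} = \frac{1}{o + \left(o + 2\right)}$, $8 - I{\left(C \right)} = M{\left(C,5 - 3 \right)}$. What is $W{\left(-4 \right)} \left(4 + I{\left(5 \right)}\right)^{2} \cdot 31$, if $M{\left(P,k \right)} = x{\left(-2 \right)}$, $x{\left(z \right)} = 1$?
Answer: $- \frac{3751}{6} \approx -625.17$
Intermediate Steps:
$M{\left(P,k \right)} = 1$
$I{\left(C \right)} = 7$ ($I{\left(C \right)} = 8 - 1 = 7$)
$W{\left(o \right)} = \frac{1}{2 + 2 o}$ ($W{\left(o \right)} = \frac{1}{o + \left(2 + o\right)} = \frac{1}{2 + 2 o}$)
$W{\left(-4 \right)} \left(4 + I{\left(5 \right)}\right)^{2} \cdot 31 = \frac{1}{2 \left(1 - 4\right)} \left(4 + 7\right)^{2} \cdot 31 = \frac{1}{2 \left(-3\right)} 11^{2} \cdot 31 = \frac{1}{2} \left(- \frac{1}{3}\right) 121 \cdot 31 = \left(- \frac{1}{6}\right) 121 \cdot 31 = \left(- \frac{121}{6}\right) 31 = - \frac{3751}{6}$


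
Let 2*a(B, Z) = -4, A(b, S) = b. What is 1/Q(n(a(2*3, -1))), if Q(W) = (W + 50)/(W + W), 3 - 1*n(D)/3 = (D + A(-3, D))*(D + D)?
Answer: 102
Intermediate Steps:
a(B, Z) = -2 (a(B, Z) = (½)*(-4) = -2)
n(D) = 9 - 6*D*(-3 + D) (n(D) = 9 - 3*(D - 3)*(D + D) = 9 - 3*(-3 + D)*2*D = 9 - 6*D*(-3 + D))
Q(W) = (50 + W)/(2*W) (Q(W) = (50 + W)/((2*W)) = (50 + W)*(1/(2*W)) = (50 + W)/(2*W))
1/Q(n(a(2*3, -1))) = 1/((50 + (9 - 6*(-2)² + 18*(-2)))/(2*(9 - 6*(-2)² + 18*(-2)))) = 1/((50 + (9 - 6*4 - 36))/(2*(9 - 6*4 - 36))) = 1/((50 + (9 - 24 - 36))/(2*(9 - 24 - 36))) = 1/((½)*(50 - 51)/(-51)) = 1/((½)*(-1/51)*(-1)) = 1/(1/102) = 102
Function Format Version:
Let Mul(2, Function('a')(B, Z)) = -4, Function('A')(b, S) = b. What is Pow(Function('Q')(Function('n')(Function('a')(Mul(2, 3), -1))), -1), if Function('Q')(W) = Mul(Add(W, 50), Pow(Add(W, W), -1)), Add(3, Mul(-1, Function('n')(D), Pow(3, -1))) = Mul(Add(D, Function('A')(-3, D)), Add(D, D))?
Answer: 102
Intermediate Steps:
Function('a')(B, Z) = -2 (Function('a')(B, Z) = Mul(Rational(1, 2), -4) = -2)
Function('n')(D) = Add(9, Mul(-6, D, Add(-3, D))) (Function('n')(D) = Add(9, Mul(-3, Mul(Add(D, -3), Add(D, D)))) = Add(9, Mul(-3, Mul(Add(-3, D), Mul(2, D)))) = Add(9, Mul(-3, Mul(2, D, Add(-3, D)))) = Add(9, Mul(-6, D, Add(-3, D))))
Function('Q')(W) = Mul(Rational(1, 2), Pow(W, -1), Add(50, W)) (Function('Q')(W) = Mul(Add(50, W), Pow(Mul(2, W), -1)) = Mul(Add(50, W), Mul(Rational(1, 2), Pow(W, -1))) = Mul(Rational(1, 2), Pow(W, -1), Add(50, W)))
Pow(Function('Q')(Function('n')(Function('a')(Mul(2, 3), -1))), -1) = Pow(Mul(Rational(1, 2), Pow(Add(9, Mul(-6, Pow(-2, 2)), Mul(18, -2)), -1), Add(50, Add(9, Mul(-6, Pow(-2, 2)), Mul(18, -2)))), -1) = Pow(Mul(Rational(1, 2), Pow(Add(9, Mul(-6, 4), -36), -1), Add(50, Add(9, Mul(-6, 4), -36))), -1) = Pow(Mul(Rational(1, 2), Pow(Add(9, -24, -36), -1), Add(50, Add(9, -24, -36))), -1) = Pow(Mul(Rational(1, 2), Pow(-51, -1), Add(50, -51)), -1) = Pow(Mul(Rational(1, 2), Rational(-1, 51), -1), -1) = Pow(Rational(1, 102), -1) = 102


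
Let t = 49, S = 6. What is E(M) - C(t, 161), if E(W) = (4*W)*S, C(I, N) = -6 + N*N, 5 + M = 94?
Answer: -23779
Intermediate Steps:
M = 89 (M = -5 + 94 = 89)
C(I, N) = -6 + N**2
E(W) = 24*W (E(W) = (4*W)*6 = 24*W)
E(M) - C(t, 161) = 24*89 - (-6 + 161**2) = 2136 - (-6 + 25921) = 2136 - 1*25915 = 2136 - 25915 = -23779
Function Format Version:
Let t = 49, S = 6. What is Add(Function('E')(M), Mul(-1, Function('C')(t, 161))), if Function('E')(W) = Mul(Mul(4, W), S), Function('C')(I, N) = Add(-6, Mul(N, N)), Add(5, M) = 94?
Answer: -23779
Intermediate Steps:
M = 89 (M = Add(-5, 94) = 89)
Function('C')(I, N) = Add(-6, Pow(N, 2))
Function('E')(W) = Mul(24, W) (Function('E')(W) = Mul(Mul(4, W), 6) = Mul(24, W))
Add(Function('E')(M), Mul(-1, Function('C')(t, 161))) = Add(Mul(24, 89), Mul(-1, Add(-6, Pow(161, 2)))) = Add(2136, Mul(-1, Add(-6, 25921))) = Add(2136, Mul(-1, 25915)) = Add(2136, -25915) = -23779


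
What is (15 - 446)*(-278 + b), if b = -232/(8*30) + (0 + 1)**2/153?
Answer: 183954679/1530 ≈ 1.2023e+5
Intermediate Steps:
b = -1469/1530 (b = -232/240 + 1**2*(1/153) = -232*1/240 + 1*(1/153) = -29/30 + 1/153 = -1469/1530 ≈ -0.96013)
(15 - 446)*(-278 + b) = (15 - 446)*(-278 - 1469/1530) = -431*(-426809/1530) = 183954679/1530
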